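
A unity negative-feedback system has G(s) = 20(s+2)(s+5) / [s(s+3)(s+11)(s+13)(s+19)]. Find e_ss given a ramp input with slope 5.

203.775

One free integrator in G(s): this is a type 1 system.
K_v = lim_{s→0} s·G(s) = 20·2·5 / (3·11·13·19) = 200/8151.
e_ss = 5/K_v = 5/(200/8151) = 203.775.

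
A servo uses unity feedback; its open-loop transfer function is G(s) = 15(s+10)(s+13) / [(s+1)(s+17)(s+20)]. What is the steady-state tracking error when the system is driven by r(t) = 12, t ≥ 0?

G(s) has no factors of s in the denominator, so the system is type 0.
K_p = lim_{s→0} G(s) = 15·10·13 / (1·17·20) = 195/34.
e_ss = 12/(1 + K_p) = 12/(229/34) = 408/229.

408/229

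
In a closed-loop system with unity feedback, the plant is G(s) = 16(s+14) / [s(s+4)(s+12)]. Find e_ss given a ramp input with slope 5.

15/14

One free integrator in G(s): this is a type 1 system.
K_v = lim_{s→0} s·G(s) = 16·14 / (4·12) = 14/3.
e_ss = 5/K_v = 5/(14/3) = 15/14.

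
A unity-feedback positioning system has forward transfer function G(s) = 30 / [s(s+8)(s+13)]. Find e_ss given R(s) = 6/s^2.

20.8

The open loop has one pole at the origin → type 1 system.
K_v = lim_{s→0} s·G(s) = 30 / (8·13) = 15/52.
e_ss = 6/K_v = 6/(15/52) = 20.8.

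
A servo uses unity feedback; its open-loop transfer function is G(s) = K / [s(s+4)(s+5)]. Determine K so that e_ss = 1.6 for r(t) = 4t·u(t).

G(s) has one factor of s in the denominator, so the system is type 1.
K_v = lim_{s→0} s·G(s) = K / (4·5) = 0.05·K.
e_ss = 4/K_v = 1.6 ⇒ K_v = 2.5 ⇒ K = 2.5/0.05 = 50.

50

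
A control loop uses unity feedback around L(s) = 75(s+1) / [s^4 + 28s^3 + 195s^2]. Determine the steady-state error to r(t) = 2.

0

The denominator has no term below 195s^2 — 2 poles at s=0, type 2.
A type-2 system has K_p = ∞, so it tracks a step input with zero steady-state error.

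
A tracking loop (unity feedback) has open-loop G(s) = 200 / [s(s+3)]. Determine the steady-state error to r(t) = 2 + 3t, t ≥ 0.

0.045

System type = 1 (one pole at s=0). By superposition:
  • 2: tracked with zero error.
  • 3t: e_ss = 3/K_v with K_v=200/3 → 0.045.
Total e_ss = 0.045.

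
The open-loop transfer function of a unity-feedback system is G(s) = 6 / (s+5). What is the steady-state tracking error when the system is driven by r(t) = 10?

50/11

G(s) has no factors of s in the denominator, so the system is type 0.
K_p = lim_{s→0} G(s) = 6 / (5) = 1.2.
e_ss = 10/(1 + K_p) = 10/2.2 = 50/11.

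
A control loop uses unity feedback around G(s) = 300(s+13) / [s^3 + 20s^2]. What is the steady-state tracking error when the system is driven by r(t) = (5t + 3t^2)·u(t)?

Lowest-order denominator term is 20s^2, so the open loop has 2 poles at the origin → type 2 system. Treating each term separately:
  • 5t: tracked with zero error.
  • 3t^2: e_ss = 6/K_a with K_a=195 → 2/65.
Total e_ss = 2/65.

2/65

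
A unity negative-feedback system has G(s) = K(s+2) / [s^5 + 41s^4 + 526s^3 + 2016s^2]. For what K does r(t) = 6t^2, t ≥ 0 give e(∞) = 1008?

12

Factoring s^2 from the denominator leaves a polynomial with constant term 2016, so the system is type 2.
K_a = lim_{s→0} s^2·G(s) = K·2 / 2016 = (1/1008)·K.
e_ss = 12/K_a = 1008 ⇒ K_a = 1/84 ⇒ K = (1/84)/(1/1008) = 12.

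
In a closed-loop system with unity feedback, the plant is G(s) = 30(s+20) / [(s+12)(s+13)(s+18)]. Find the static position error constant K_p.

25/117

No free integrators in G(s): this is a type 0 system.
K_p = lim_{s→0} G(s) = 30·20 / (12·13·18) = 25/117.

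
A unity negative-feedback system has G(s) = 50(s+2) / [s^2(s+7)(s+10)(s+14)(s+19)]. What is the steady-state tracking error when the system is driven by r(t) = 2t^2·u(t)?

System type = 2 (two poles at s=0).
K_a = lim_{s→0} s^2·G(s) = 50·2 / (7·10·14·19) = 5/931.
r(t) = 2t^2 gives R(s) = 4/s^3.
e_ss = 4/K_a = 4/(5/931) = 744.8.

744.8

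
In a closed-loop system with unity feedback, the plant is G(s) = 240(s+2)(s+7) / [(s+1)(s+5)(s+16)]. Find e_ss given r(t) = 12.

The open loop has no poles at the origin → type 0 system.
K_p = lim_{s→0} G(s) = 240·2·7 / (1·5·16) = 42.
e_ss = 12/(1 + K_p) = 12/43.

12/43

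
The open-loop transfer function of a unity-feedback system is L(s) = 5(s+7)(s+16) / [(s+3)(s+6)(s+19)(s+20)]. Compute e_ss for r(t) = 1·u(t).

171/185

No free integrators in L(s): this is a type 0 system.
K_p = lim_{s→0} L(s) = 5·7·16 / (3·6·19·20) = 14/171.
e_ss = 1/(1 + K_p) = 1/(185/171) = 171/185.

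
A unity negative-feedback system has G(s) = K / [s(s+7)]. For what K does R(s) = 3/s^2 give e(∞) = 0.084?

One free integrator in G(s): this is a type 1 system.
K_v = lim_{s→0} s·G(s) = K / (7) = (1/7)·K.
e_ss = 3/K_v = 0.084 ⇒ K_v = 250/7 ⇒ K = (250/7)/(1/7) = 250.

250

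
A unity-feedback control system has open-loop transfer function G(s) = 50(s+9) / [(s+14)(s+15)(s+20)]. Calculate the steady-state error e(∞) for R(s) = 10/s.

System type = 0 (no poles at s=0).
K_p = lim_{s→0} G(s) = 50·9 / (14·15·20) = 3/28.
e_ss = 10/(1 + K_p) = 10/(31/28) = 280/31.

280/31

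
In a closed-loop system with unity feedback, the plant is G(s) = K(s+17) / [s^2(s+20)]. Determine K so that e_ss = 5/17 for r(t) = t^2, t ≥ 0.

G(s) has two factors of s in the denominator, so the system is type 2.
K_a = lim_{s→0} s^2·G(s) = K·17 / (20) = 0.85·K.
e_ss = 2/K_a = 5/17 ⇒ K_a = 6.8 ⇒ K = 6.8/0.85 = 8.

8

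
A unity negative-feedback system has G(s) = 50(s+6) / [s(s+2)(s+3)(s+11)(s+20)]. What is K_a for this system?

0

G(s) has one factor of s in the denominator, so the system is type 1.
K_a = lim_{s→0} s^2·G(s) = 0 (the extra factor of s kills the finite limit).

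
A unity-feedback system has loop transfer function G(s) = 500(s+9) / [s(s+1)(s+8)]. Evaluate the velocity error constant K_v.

One free integrator in G(s): this is a type 1 system.
K_v = lim_{s→0} s·G(s) = 500·9 / (1·8) = 562.5.

562.5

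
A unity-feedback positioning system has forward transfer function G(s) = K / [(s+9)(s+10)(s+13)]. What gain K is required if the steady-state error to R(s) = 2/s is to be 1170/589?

G(s) has no factors of s in the denominator, so the system is type 0.
K_p = lim_{s→0} G(s) = K / (9·10·13) = (1/1170)·K.
e_ss = 2/(1 + K_p) = 1170/589 ⇒ 1 + (1/1170)·K = 589/585 ⇒ K = 8.

8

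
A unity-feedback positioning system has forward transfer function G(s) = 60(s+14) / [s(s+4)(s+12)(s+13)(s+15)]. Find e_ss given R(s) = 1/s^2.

78/7

System type = 1 (one pole at s=0).
K_v = lim_{s→0} s·G(s) = 60·14 / (4·12·13·15) = 7/78.
e_ss = 1/K_v = 1/(7/78) = 78/7.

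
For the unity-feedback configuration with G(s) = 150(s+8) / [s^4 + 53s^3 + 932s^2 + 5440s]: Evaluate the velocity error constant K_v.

The denominator has no term below 5440s — 1 pole at s=0, type 1.
K_v = lim_{s→0} s·G(s) = 150·8 / 5440 = 15/68.

15/68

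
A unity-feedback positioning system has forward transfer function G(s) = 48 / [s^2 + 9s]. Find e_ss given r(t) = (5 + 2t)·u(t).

Lowest-order denominator term is 9s, so the open loop has 1 pole at the origin → type 1 system. Treating each term separately:
  • 5: tracked with zero error.
  • 2t: e_ss = 2/K_v with K_v=16/3 → 0.375.
Total e_ss = 0.375.

0.375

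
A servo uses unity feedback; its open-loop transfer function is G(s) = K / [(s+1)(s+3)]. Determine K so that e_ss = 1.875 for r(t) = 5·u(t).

5

G(s) has no factors of s in the denominator, so the system is type 0.
K_p = lim_{s→0} G(s) = K / (1·3) = (1/3)·K.
e_ss = 5/(1 + K_p) = 1.875 ⇒ 1 + (1/3)·K = 8/3 ⇒ K = 5.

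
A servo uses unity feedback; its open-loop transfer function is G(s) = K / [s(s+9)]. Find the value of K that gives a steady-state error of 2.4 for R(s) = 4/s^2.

15

System type = 1 (one pole at s=0).
K_v = lim_{s→0} s·G(s) = K / (9) = (1/9)·K.
e_ss = 4/K_v = 2.4 ⇒ K_v = 5/3 ⇒ K = (5/3)/(1/9) = 15.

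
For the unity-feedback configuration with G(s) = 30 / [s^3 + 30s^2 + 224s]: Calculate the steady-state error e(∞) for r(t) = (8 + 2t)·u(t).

Lowest-order denominator term is 224s, so the open loop has 1 pole at the origin → type 1 system. By superposition:
  • 8: tracked with zero error.
  • 2t: e_ss = 2/K_v with K_v=15/112 → 224/15.
Total e_ss = 224/15.

224/15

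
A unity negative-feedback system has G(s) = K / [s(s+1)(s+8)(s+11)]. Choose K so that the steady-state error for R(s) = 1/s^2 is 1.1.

80

System type = 1 (one pole at s=0).
K_v = lim_{s→0} s·G(s) = K / (1·8·11) = (1/88)·K.
e_ss = 1/K_v = 1.1 ⇒ K_v = 10/11 ⇒ K = (10/11)/(1/88) = 80.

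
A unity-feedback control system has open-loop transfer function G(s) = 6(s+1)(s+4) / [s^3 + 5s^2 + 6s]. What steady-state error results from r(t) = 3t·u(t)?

0.75

Factoring s from the denominator leaves a polynomial with constant term 6, so the system is type 1.
K_v = lim_{s→0} s·G(s) = 6·1·4 / 6 = 4.
e_ss = 3/K_v = 3/4 = 0.75.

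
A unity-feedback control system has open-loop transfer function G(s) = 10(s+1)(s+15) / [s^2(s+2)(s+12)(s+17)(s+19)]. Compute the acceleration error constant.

25/1292

Two free integrators in G(s): this is a type 2 system.
K_a = lim_{s→0} s^2·G(s) = 10·1·15 / (2·12·17·19) = 25/1292.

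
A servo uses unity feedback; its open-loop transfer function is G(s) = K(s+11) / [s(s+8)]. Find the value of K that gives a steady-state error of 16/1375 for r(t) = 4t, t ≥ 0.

System type = 1 (one pole at s=0).
K_v = lim_{s→0} s·G(s) = K·11 / (8) = 1.375·K.
e_ss = 4/K_v = 16/1375 ⇒ K_v = 343.75 ⇒ K = 343.75/1.375 = 250.

250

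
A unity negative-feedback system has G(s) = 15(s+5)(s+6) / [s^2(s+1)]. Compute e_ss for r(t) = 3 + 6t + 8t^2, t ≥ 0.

8/225

System type = 2 (two poles at s=0). By superposition:
  • 3: tracked with zero error.
  • 6t: tracked with zero error.
  • 8t^2: e_ss = 16/K_a with K_a=450 → 8/225.
Total e_ss = 8/225.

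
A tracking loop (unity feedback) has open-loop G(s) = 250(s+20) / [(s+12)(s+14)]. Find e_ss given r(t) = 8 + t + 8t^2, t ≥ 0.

infinity

No free integrators in G(s): this is a type 0 system. Treating each term separately:
  • 8: e_ss = 8/(1+K_p) with K_p=625/21 → 84/323.
  • t: a type-0 system cannot track it, e_ss → ∞.
  • 8t^2: a type-0 system cannot track it, e_ss → ∞.
The unbounded component dominates.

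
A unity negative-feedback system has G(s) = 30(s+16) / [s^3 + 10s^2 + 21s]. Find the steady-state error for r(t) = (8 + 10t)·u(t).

0.4375

Lowest-order denominator term is 21s, so the open loop has 1 pole at the origin → type 1 system. Treating each term separately:
  • 8: tracked with zero error.
  • 10t: e_ss = 10/K_v with K_v=160/7 → 0.4375.
Total e_ss = 0.4375.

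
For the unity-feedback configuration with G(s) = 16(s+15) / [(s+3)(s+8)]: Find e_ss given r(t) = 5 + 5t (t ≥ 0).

infinity

The open loop has no poles at the origin → type 0 system. Taking each input component in turn:
  • 5: e_ss = 5/(1+K_p) with K_p=10 → 5/11.
  • 5t: a type-0 system cannot track it, e_ss → ∞.
The unbounded component dominates.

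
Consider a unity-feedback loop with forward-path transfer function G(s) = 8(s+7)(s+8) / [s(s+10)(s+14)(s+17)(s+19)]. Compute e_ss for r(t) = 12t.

1211.25

G(s) has one factor of s in the denominator, so the system is type 1.
K_v = lim_{s→0} s·G(s) = 8·7·8 / (10·14·17·19) = 16/1615.
e_ss = 12/K_v = 12/(16/1615) = 1211.25.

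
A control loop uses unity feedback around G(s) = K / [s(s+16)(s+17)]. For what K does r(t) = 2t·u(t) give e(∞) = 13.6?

G(s) has one factor of s in the denominator, so the system is type 1.
K_v = lim_{s→0} s·G(s) = K / (16·17) = (1/272)·K.
e_ss = 2/K_v = 13.6 ⇒ K_v = 5/34 ⇒ K = (5/34)/(1/272) = 40.

40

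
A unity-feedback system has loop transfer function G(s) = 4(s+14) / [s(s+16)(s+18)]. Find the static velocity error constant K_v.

7/36

One free integrator in G(s): this is a type 1 system.
K_v = lim_{s→0} s·G(s) = 4·14 / (16·18) = 7/36.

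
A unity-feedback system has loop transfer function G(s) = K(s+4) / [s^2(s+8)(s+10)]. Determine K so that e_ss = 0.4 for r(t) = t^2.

Two free integrators in G(s): this is a type 2 system.
K_a = lim_{s→0} s^2·G(s) = K·4 / (8·10) = 0.05·K.
e_ss = 2/K_a = 0.4 ⇒ K_a = 5 ⇒ K = 5/0.05 = 100.

100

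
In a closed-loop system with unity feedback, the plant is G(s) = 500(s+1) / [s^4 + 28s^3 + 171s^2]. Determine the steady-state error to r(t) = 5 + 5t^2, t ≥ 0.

3.42

The denominator has no term below 171s^2 — 2 poles at s=0, type 2. By superposition:
  • 5: tracked with zero error.
  • 5t^2: e_ss = 10/K_a with K_a=500/171 → 3.42.
Total e_ss = 3.42.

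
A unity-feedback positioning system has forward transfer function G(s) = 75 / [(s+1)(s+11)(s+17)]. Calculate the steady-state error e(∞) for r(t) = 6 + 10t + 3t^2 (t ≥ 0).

infinity

The open loop has no poles at the origin → type 0 system. Taking each input component in turn:
  • 6: e_ss = 6/(1+K_p) with K_p=75/187 → 561/131.
  • 10t: a type-0 system cannot track it, e_ss → ∞.
  • 3t^2: a type-0 system cannot track it, e_ss → ∞.
The unbounded component dominates.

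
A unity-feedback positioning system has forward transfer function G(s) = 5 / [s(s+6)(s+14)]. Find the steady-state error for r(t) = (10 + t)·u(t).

16.8

System type = 1 (one pole at s=0). Taking each input component in turn:
  • 10: tracked with zero error.
  • t: e_ss = 1/K_v with K_v=5/84 → 16.8.
Total e_ss = 16.8.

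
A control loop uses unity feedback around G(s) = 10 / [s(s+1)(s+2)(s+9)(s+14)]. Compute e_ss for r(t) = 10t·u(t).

252

One free integrator in G(s): this is a type 1 system.
K_v = lim_{s→0} s·G(s) = 10 / (1·2·9·14) = 5/126.
e_ss = 10/K_v = 10/(5/126) = 252.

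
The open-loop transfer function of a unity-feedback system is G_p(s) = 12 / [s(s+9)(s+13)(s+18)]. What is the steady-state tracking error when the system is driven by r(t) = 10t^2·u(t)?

G_p(s) has one factor of s in the denominator, so the system is type 1.
K_a = lim_{s→0} s^2·G_p(s) = 0; the steady-state error to this parabolic input grows without bound.

infinity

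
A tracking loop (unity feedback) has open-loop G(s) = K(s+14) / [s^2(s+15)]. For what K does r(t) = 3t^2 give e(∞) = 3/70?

150

The open loop has two poles at the origin → type 2 system.
K_a = lim_{s→0} s^2·G(s) = K·14 / (15) = (14/15)·K.
e_ss = 6/K_a = 3/70 ⇒ K_a = 140 ⇒ K = 140/(14/15) = 150.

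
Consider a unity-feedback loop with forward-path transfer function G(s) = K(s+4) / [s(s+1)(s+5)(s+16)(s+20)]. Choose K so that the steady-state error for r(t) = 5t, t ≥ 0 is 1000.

The open loop has one pole at the origin → type 1 system.
K_v = lim_{s→0} s·G(s) = K·4 / (1·5·16·20) = 0.0025·K.
e_ss = 5/K_v = 1000 ⇒ K_v = 0.005 ⇒ K = 0.005/0.0025 = 2.

2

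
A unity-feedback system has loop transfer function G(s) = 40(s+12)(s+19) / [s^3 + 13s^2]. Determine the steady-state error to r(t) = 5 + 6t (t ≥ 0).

0

Factoring s^2 from the denominator leaves a polynomial with constant term 13, so the system is type 2. Treating each term separately:
  • 5: tracked with zero error.
  • 6t: tracked with zero error.
Total e_ss = 0.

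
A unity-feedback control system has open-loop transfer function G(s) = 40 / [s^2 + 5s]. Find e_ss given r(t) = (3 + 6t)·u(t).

0.75

Lowest-order denominator term is 5s, so the open loop has 1 pole at the origin → type 1 system. By superposition:
  • 3: tracked with zero error.
  • 6t: e_ss = 6/K_v with K_v=8 → 0.75.
Total e_ss = 0.75.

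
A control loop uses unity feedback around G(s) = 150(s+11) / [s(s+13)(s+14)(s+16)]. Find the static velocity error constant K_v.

825/1456

The open loop has one pole at the origin → type 1 system.
K_v = lim_{s→0} s·G(s) = 150·11 / (13·14·16) = 825/1456.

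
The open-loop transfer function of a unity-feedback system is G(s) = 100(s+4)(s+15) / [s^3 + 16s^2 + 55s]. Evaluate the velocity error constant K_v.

The denominator has no term below 55s — 1 pole at s=0, type 1.
K_v = lim_{s→0} s·G(s) = 100·4·15 / 55 = 1200/11.

1200/11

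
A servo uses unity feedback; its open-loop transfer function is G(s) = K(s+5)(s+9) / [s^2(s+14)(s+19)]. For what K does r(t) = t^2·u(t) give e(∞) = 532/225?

5

System type = 2 (two poles at s=0).
K_a = lim_{s→0} s^2·G(s) = K·5·9 / (14·19) = (45/266)·K.
e_ss = 2/K_a = 532/225 ⇒ K_a = 225/266 ⇒ K = (225/266)/(45/266) = 5.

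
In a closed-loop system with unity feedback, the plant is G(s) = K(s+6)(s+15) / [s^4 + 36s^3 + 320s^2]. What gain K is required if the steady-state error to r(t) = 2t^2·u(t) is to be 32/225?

100

The denominator has no term below 320s^2 — 2 poles at s=0, type 2.
K_a = lim_{s→0} s^2·G(s) = K·6·15 / 320 = (9/32)·K.
e_ss = 4/K_a = 32/225 ⇒ K_a = 28.125 ⇒ K = 28.125/(9/32) = 100.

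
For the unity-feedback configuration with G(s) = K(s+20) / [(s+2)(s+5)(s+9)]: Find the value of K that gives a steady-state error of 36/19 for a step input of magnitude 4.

5

G(s) has no factors of s in the denominator, so the system is type 0.
K_p = lim_{s→0} G(s) = K·20 / (2·5·9) = (2/9)·K.
e_ss = 4/(1 + K_p) = 36/19 ⇒ 1 + (2/9)·K = 19/9 ⇒ K = 5.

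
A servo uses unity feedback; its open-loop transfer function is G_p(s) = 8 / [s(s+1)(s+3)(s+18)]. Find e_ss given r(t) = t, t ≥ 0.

System type = 1 (one pole at s=0).
K_v = lim_{s→0} s·G_p(s) = 8 / (1·3·18) = 4/27.
e_ss = 1/K_v = 1/(4/27) = 6.75.

6.75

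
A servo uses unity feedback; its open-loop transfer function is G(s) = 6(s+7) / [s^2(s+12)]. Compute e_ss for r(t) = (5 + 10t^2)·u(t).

40/7

G(s) has two factors of s in the denominator, so the system is type 2. Taking each input component in turn:
  • 5: tracked with zero error.
  • 10t^2: e_ss = 20/K_a with K_a=3.5 → 40/7.
Total e_ss = 40/7.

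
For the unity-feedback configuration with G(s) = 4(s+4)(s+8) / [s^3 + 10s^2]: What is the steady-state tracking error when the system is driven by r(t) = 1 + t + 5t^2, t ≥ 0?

Lowest-order denominator term is 10s^2, so the open loop has 2 poles at the origin → type 2 system. Treating each term separately:
  • 1: tracked with zero error.
  • t: tracked with zero error.
  • 5t^2: e_ss = 10/K_a with K_a=12.8 → 25/32.
Total e_ss = 25/32.

25/32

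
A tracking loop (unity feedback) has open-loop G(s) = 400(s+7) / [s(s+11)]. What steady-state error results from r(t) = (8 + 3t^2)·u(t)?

infinity

The open loop has one pole at the origin → type 1 system. Treating each term separately:
  • 8: tracked with zero error.
  • 3t^2: a type-1 system cannot track it, e_ss → ∞.
The unbounded component dominates.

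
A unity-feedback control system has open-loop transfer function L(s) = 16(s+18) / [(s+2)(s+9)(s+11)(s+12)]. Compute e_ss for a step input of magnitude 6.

L(s) has no factors of s in the denominator, so the system is type 0.
K_p = lim_{s→0} L(s) = 16·18 / (2·9·11·12) = 4/33.
e_ss = 6/(1 + K_p) = 6/(37/33) = 198/37.

198/37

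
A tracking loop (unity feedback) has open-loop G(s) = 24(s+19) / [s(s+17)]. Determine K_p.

K_p = lim_{s→0} G(s); with 1 pole at the origin the limit diverges, so K_p = ∞.

infinity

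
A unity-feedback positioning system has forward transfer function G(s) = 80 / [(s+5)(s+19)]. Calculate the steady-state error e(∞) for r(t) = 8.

152/35

G(s) has no factors of s in the denominator, so the system is type 0.
K_p = lim_{s→0} G(s) = 80 / (5·19) = 16/19.
e_ss = 8/(1 + K_p) = 8/(35/19) = 152/35.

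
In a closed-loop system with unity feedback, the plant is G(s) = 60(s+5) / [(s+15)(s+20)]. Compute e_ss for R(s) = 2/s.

1

The open loop has no poles at the origin → type 0 system.
K_p = lim_{s→0} G(s) = 60·5 / (15·20) = 1.
e_ss = 2/(1 + K_p) = 2/2 = 1.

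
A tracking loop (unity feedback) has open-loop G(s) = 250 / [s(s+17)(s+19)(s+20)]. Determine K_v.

25/646

The open loop has one pole at the origin → type 1 system.
K_v = lim_{s→0} s·G(s) = 250 / (17·19·20) = 25/646.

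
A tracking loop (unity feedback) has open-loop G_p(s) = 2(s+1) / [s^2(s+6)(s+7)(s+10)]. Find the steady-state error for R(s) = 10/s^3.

2100

Two free integrators in G_p(s): this is a type 2 system.
K_a = lim_{s→0} s^2·G_p(s) = 2·1 / (6·7·10) = 1/210.
r(t) = 5t^2 gives R(s) = 10/s^3.
e_ss = 10/K_a = 10/(1/210) = 2100.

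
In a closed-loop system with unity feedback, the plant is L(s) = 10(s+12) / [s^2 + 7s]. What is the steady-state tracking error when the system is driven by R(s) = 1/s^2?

7/120

The denominator has no term below 7s — 1 pole at s=0, type 1.
K_v = lim_{s→0} s·L(s) = 10·12 / 7 = 120/7.
e_ss = 1/K_v = 1/(120/7) = 7/120.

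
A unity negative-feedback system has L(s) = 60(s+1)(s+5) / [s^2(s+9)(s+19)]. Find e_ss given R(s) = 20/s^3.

System type = 2 (two poles at s=0).
K_a = lim_{s→0} s^2·L(s) = 60·1·5 / (9·19) = 100/57.
r(t) = 10t^2 gives R(s) = 20/s^3.
e_ss = 20/K_a = 20/(100/57) = 11.4.

11.4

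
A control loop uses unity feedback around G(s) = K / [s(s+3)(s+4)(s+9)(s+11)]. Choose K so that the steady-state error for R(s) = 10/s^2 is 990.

12

One free integrator in G(s): this is a type 1 system.
K_v = lim_{s→0} s·G(s) = K / (3·4·9·11) = (1/1188)·K.
e_ss = 10/K_v = 990 ⇒ K_v = 1/99 ⇒ K = (1/99)/(1/1188) = 12.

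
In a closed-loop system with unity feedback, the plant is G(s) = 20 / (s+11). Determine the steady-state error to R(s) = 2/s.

No free integrators in G(s): this is a type 0 system.
K_p = lim_{s→0} G(s) = 20 / (11) = 20/11.
e_ss = 2/(1 + K_p) = 2/(31/11) = 22/31.

22/31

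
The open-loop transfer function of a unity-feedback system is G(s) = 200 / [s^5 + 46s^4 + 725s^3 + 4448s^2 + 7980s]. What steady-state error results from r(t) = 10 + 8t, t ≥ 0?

319.2

Lowest-order denominator term is 7980s, so the open loop has 1 pole at the origin → type 1 system. By superposition:
  • 10: tracked with zero error.
  • 8t: e_ss = 8/K_v with K_v=10/399 → 319.2.
Total e_ss = 319.2.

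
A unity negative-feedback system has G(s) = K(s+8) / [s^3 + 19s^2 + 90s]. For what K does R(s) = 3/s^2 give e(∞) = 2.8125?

12

Lowest-order denominator term is 90s, so the open loop has 1 pole at the origin → type 1 system.
K_v = lim_{s→0} s·G(s) = K·8 / 90 = (4/45)·K.
e_ss = 3/K_v = 2.8125 ⇒ K_v = 16/15 ⇒ K = (16/15)/(4/45) = 12.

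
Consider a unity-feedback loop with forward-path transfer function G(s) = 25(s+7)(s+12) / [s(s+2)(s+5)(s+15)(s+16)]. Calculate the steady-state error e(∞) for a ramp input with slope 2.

16/7

G(s) has one factor of s in the denominator, so the system is type 1.
K_v = lim_{s→0} s·G(s) = 25·7·12 / (2·5·15·16) = 0.875.
e_ss = 2/K_v = 2/0.875 = 16/7.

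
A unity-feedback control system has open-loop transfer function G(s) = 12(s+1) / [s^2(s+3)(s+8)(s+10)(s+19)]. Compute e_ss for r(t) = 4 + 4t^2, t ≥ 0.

3040

The open loop has two poles at the origin → type 2 system. By superposition:
  • 4: tracked with zero error.
  • 4t^2: e_ss = 8/K_a with K_a=1/380 → 3040.
Total e_ss = 3040.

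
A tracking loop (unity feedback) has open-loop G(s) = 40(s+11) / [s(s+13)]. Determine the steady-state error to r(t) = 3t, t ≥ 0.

39/440

One free integrator in G(s): this is a type 1 system.
K_v = lim_{s→0} s·G(s) = 40·11 / (13) = 440/13.
e_ss = 3/K_v = 3/(440/13) = 39/440.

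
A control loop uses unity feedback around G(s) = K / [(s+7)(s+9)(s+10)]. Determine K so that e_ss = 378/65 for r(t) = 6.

20

System type = 0 (no poles at s=0).
K_p = lim_{s→0} G(s) = K / (7·9·10) = (1/630)·K.
e_ss = 6/(1 + K_p) = 378/65 ⇒ 1 + (1/630)·K = 65/63 ⇒ K = 20.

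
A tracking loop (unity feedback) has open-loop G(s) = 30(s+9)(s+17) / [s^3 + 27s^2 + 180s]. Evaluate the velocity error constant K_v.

The denominator has no term below 180s — 1 pole at s=0, type 1.
K_v = lim_{s→0} s·G(s) = 30·9·17 / 180 = 25.5.

25.5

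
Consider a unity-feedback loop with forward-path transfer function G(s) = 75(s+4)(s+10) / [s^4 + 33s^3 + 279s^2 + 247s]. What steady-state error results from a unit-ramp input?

247/3000

The denominator has no term below 247s — 1 pole at s=0, type 1.
K_v = lim_{s→0} s·G(s) = 75·4·10 / 247 = 3000/247.
e_ss = 1/K_v = 1/(3000/247) = 247/3000.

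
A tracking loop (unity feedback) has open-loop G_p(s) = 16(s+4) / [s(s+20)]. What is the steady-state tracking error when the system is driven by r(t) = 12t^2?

G_p(s) has one factor of s in the denominator, so the system is type 1.
For a type-1 system K_a = 0, so e_ss to a parabolic input is unbounded.

infinity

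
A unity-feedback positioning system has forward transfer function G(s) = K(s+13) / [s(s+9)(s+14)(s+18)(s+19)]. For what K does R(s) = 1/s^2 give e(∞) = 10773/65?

G(s) has one factor of s in the denominator, so the system is type 1.
K_v = lim_{s→0} s·G(s) = K·13 / (9·14·18·19) = (13/43092)·K.
e_ss = 1/K_v = 10773/65 ⇒ K_v = 65/10773 ⇒ K = (65/10773)/(13/43092) = 20.

20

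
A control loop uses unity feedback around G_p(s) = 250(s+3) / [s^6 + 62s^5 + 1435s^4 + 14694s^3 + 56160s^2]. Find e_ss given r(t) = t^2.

149.76

The denominator has no term below 56160s^2 — 2 poles at s=0, type 2.
K_a = lim_{s→0} s^2·G_p(s) = 250·3 / 56160 = 25/1872.
r(t) = t^2 gives R(s) = 2/s^3.
e_ss = 2/K_a = 2/(25/1872) = 149.76.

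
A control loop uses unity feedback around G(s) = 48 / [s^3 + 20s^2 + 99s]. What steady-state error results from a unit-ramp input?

2.0625

Lowest-order denominator term is 99s, so the open loop has 1 pole at the origin → type 1 system.
K_v = lim_{s→0} s·G(s) = 48 / 99 = 16/33.
e_ss = 1/K_v = 1/(16/33) = 2.0625.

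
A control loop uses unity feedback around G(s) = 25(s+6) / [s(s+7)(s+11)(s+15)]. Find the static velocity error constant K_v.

G(s) has one factor of s in the denominator, so the system is type 1.
K_v = lim_{s→0} s·G(s) = 25·6 / (7·11·15) = 10/77.

10/77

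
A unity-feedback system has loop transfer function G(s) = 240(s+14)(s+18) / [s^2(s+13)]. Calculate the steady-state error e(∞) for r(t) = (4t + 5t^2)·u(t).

13/6048

Two free integrators in G(s): this is a type 2 system. Taking each input component in turn:
  • 4t: tracked with zero error.
  • 5t^2: e_ss = 10/K_a with K_a=60480/13 → 13/6048.
Total e_ss = 13/6048.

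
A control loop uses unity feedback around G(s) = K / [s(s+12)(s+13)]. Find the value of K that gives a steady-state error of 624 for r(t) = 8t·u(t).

G(s) has one factor of s in the denominator, so the system is type 1.
K_v = lim_{s→0} s·G(s) = K / (12·13) = (1/156)·K.
e_ss = 8/K_v = 624 ⇒ K_v = 1/78 ⇒ K = (1/78)/(1/156) = 2.

2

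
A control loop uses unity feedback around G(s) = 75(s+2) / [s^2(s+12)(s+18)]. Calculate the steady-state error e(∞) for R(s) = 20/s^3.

G(s) has two factors of s in the denominator, so the system is type 2.
K_a = lim_{s→0} s^2·G(s) = 75·2 / (12·18) = 25/36.
r(t) = 10t^2 gives R(s) = 20/s^3.
e_ss = 20/K_a = 20/(25/36) = 28.8.

28.8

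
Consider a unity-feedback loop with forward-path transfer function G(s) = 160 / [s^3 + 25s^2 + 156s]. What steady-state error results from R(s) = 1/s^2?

0.975

The denominator has no term below 156s — 1 pole at s=0, type 1.
K_v = lim_{s→0} s·G(s) = 160 / 156 = 40/39.
e_ss = 1/K_v = 1/(40/39) = 0.975.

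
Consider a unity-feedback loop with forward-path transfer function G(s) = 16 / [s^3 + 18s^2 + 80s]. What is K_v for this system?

Factoring s from the denominator leaves a polynomial with constant term 80, so the system is type 1.
K_v = lim_{s→0} s·G(s) = 16 / 80 = 0.2.

0.2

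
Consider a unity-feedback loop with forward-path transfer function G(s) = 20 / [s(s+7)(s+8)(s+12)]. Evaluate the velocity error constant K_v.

The open loop has one pole at the origin → type 1 system.
K_v = lim_{s→0} s·G(s) = 20 / (7·8·12) = 5/168.

5/168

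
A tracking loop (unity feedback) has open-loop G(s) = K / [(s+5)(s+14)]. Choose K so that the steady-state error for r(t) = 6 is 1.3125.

250

System type = 0 (no poles at s=0).
K_p = lim_{s→0} G(s) = K / (5·14) = (1/70)·K.
e_ss = 6/(1 + K_p) = 1.3125 ⇒ 1 + (1/70)·K = 32/7 ⇒ K = 250.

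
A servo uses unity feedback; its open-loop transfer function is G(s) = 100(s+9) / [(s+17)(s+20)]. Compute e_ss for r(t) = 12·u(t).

102/31

System type = 0 (no poles at s=0).
K_p = lim_{s→0} G(s) = 100·9 / (17·20) = 45/17.
e_ss = 12/(1 + K_p) = 12/(62/17) = 102/31.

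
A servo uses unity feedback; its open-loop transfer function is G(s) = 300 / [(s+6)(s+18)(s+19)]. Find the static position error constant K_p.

System type = 0 (no poles at s=0).
K_p = lim_{s→0} G(s) = 300 / (6·18·19) = 25/171.

25/171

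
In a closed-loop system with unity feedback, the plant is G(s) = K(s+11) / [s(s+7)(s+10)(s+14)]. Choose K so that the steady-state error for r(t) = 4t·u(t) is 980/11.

4

G(s) has one factor of s in the denominator, so the system is type 1.
K_v = lim_{s→0} s·G(s) = K·11 / (7·10·14) = (11/980)·K.
e_ss = 4/K_v = 980/11 ⇒ K_v = 11/245 ⇒ K = (11/245)/(11/980) = 4.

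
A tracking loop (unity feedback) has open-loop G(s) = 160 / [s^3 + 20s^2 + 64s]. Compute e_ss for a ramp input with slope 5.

2

Lowest-order denominator term is 64s, so the open loop has 1 pole at the origin → type 1 system.
K_v = lim_{s→0} s·G(s) = 160 / 64 = 2.5.
e_ss = 5/K_v = 5/2.5 = 2.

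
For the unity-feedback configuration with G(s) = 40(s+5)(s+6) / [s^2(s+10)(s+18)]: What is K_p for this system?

K_p = lim_{s→0} G(s); with 2 poles at the origin the limit diverges, so K_p = ∞.

infinity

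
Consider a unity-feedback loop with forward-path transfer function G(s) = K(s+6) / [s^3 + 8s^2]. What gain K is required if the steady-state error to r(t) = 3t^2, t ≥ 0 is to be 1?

Lowest-order denominator term is 8s^2, so the open loop has 2 poles at the origin → type 2 system.
K_a = lim_{s→0} s^2·G(s) = K·6 / 8 = 0.75·K.
e_ss = 6/K_a = 1 ⇒ K_a = 6 ⇒ K = 6/0.75 = 8.

8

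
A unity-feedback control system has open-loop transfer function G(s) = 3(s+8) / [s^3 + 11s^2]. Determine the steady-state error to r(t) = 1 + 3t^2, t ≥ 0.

The denominator has no term below 11s^2 — 2 poles at s=0, type 2. Treating each term separately:
  • 1: tracked with zero error.
  • 3t^2: e_ss = 6/K_a with K_a=24/11 → 2.75.
Total e_ss = 2.75.

2.75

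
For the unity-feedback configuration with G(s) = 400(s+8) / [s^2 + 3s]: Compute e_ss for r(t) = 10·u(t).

Factoring s from the denominator leaves a polynomial with constant term 3, so the system is type 1.
A type-1 system has K_p = ∞, so it tracks a step input with zero steady-state error.

0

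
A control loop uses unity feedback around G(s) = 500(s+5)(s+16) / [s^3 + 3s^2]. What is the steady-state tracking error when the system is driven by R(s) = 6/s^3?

Lowest-order denominator term is 3s^2, so the open loop has 2 poles at the origin → type 2 system.
K_a = lim_{s→0} s^2·G(s) = 500·5·16 / 3 = 40000/3.
r(t) = 3t^2 gives R(s) = 6/s^3.
e_ss = 6/K_a = 6/(40000/3) = 9/20000.

9/20000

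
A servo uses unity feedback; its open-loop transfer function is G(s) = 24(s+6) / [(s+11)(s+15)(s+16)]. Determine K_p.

No free integrators in G(s): this is a type 0 system.
K_p = lim_{s→0} G(s) = 24·6 / (11·15·16) = 3/55.

3/55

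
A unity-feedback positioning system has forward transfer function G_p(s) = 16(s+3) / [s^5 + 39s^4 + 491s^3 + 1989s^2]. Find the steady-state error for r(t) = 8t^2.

Factoring s^2 from the denominator leaves a polynomial with constant term 1989, so the system is type 2.
K_a = lim_{s→0} s^2·G_p(s) = 16·3 / 1989 = 16/663.
r(t) = 8t^2 gives R(s) = 16/s^3.
e_ss = 16/K_a = 16/(16/663) = 663.

663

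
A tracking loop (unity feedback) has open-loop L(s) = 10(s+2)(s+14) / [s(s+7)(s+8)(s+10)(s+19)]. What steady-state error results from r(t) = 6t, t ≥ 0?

228

One free integrator in L(s): this is a type 1 system.
K_v = lim_{s→0} s·L(s) = 10·2·14 / (7·8·10·19) = 1/38.
e_ss = 6/K_v = 6/(1/38) = 228.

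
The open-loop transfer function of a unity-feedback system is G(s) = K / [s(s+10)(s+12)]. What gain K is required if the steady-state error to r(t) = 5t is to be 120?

5

G(s) has one factor of s in the denominator, so the system is type 1.
K_v = lim_{s→0} s·G(s) = K / (10·12) = (1/120)·K.
e_ss = 5/K_v = 120 ⇒ K_v = 1/24 ⇒ K = (1/24)/(1/120) = 5.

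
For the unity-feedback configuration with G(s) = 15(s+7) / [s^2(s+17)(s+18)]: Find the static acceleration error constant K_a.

35/102

G(s) has two factors of s in the denominator, so the system is type 2.
K_a = lim_{s→0} s^2·G(s) = 15·7 / (17·18) = 35/102.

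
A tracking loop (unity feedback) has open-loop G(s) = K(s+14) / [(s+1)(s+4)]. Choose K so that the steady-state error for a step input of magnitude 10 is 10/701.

200

The open loop has no poles at the origin → type 0 system.
K_p = lim_{s→0} G(s) = K·14 / (1·4) = 3.5·K.
e_ss = 10/(1 + K_p) = 10/701 ⇒ 1 + 3.5·K = 701 ⇒ K = 200.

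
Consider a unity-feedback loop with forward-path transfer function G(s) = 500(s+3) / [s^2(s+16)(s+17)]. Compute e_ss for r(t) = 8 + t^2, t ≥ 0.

G(s) has two factors of s in the denominator, so the system is type 2. Treating each term separately:
  • 8: tracked with zero error.
  • t^2: e_ss = 2/K_a with K_a=375/68 → 136/375.
Total e_ss = 136/375.

136/375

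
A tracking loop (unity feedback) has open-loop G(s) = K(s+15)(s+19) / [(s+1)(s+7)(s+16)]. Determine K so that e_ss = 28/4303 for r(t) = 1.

60

No free integrators in G(s): this is a type 0 system.
K_p = lim_{s→0} G(s) = K·15·19 / (1·7·16) = (285/112)·K.
e_ss = 1/(1 + K_p) = 28/4303 ⇒ 1 + (285/112)·K = 4303/28 ⇒ K = 60.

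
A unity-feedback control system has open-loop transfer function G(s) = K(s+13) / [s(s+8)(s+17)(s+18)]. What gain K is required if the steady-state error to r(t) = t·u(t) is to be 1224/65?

The open loop has one pole at the origin → type 1 system.
K_v = lim_{s→0} s·G(s) = K·13 / (8·17·18) = (13/2448)·K.
e_ss = 1/K_v = 1224/65 ⇒ K_v = 65/1224 ⇒ K = (65/1224)/(13/2448) = 10.

10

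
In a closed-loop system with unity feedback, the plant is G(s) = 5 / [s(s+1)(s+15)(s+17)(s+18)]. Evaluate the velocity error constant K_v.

1/918

System type = 1 (one pole at s=0).
K_v = lim_{s→0} s·G(s) = 5 / (1·15·17·18) = 1/918.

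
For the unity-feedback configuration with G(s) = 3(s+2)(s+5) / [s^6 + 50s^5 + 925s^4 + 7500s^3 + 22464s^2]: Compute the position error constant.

K_p = lim_{s→0} G(s); with 2 poles at the origin the limit diverges, so K_p = ∞.

infinity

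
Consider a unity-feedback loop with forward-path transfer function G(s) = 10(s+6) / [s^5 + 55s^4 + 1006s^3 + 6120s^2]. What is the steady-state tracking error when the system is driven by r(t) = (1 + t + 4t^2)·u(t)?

816

Lowest-order denominator term is 6120s^2, so the open loop has 2 poles at the origin → type 2 system. Treating each term separately:
  • 1: tracked with zero error.
  • t: tracked with zero error.
  • 4t^2: e_ss = 8/K_a with K_a=1/102 → 816.
Total e_ss = 816.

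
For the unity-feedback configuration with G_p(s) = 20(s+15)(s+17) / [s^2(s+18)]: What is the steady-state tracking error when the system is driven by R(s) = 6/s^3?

G_p(s) has two factors of s in the denominator, so the system is type 2.
K_a = lim_{s→0} s^2·G_p(s) = 20·15·17 / (18) = 850/3.
r(t) = 3t^2 gives R(s) = 6/s^3.
e_ss = 6/K_a = 6/(850/3) = 9/425.

9/425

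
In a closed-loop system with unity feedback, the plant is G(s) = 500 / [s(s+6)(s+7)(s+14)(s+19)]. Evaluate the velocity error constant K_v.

125/2793

The open loop has one pole at the origin → type 1 system.
K_v = lim_{s→0} s·G(s) = 500 / (6·7·14·19) = 125/2793.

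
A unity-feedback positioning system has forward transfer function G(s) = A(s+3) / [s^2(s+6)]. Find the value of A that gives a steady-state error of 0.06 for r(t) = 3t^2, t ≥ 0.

200

System type = 2 (two poles at s=0).
K_a = lim_{s→0} s^2·G(s) = A·3 / (6) = 0.5·A.
e_ss = 6/K_a = 0.06 ⇒ K_a = 100 ⇒ A = 100/0.5 = 200.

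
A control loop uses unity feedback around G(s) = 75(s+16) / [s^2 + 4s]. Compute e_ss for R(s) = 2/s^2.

Lowest-order denominator term is 4s, so the open loop has 1 pole at the origin → type 1 system.
K_v = lim_{s→0} s·G(s) = 75·16 / 4 = 300.
e_ss = 2/K_v = 2/300 = 1/150.

1/150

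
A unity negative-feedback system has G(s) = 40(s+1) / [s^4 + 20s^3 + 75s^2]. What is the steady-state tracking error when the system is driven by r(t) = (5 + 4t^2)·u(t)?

Factoring s^2 from the denominator leaves a polynomial with constant term 75, so the system is type 2. Taking each input component in turn:
  • 5: tracked with zero error.
  • 4t^2: e_ss = 8/K_a with K_a=8/15 → 15.
Total e_ss = 15.

15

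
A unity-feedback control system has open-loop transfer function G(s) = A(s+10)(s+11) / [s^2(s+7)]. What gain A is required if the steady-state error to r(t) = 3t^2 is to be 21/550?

The open loop has two poles at the origin → type 2 system.
K_a = lim_{s→0} s^2·G(s) = A·10·11 / (7) = (110/7)·A.
e_ss = 6/K_a = 21/550 ⇒ K_a = 1100/7 ⇒ A = (1100/7)/(110/7) = 10.

10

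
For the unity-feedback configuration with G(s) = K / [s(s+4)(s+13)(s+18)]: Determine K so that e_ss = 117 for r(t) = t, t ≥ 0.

One free integrator in G(s): this is a type 1 system.
K_v = lim_{s→0} s·G(s) = K / (4·13·18) = (1/936)·K.
e_ss = 1/K_v = 117 ⇒ K_v = 1/117 ⇒ K = (1/117)/(1/936) = 8.

8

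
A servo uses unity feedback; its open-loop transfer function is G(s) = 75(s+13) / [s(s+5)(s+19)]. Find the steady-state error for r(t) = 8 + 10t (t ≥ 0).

One free integrator in G(s): this is a type 1 system. Treating each term separately:
  • 8: tracked with zero error.
  • 10t: e_ss = 10/K_v with K_v=195/19 → 38/39.
Total e_ss = 38/39.

38/39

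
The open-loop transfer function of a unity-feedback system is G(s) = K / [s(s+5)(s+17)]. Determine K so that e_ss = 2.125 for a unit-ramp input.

System type = 1 (one pole at s=0).
K_v = lim_{s→0} s·G(s) = K / (5·17) = (1/85)·K.
e_ss = 1/K_v = 2.125 ⇒ K_v = 8/17 ⇒ K = (8/17)/(1/85) = 40.

40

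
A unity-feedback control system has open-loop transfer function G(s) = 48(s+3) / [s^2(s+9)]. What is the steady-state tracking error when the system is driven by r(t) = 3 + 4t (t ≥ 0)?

Two free integrators in G(s): this is a type 2 system. By superposition:
  • 3: tracked with zero error.
  • 4t: tracked with zero error.
Total e_ss = 0.

0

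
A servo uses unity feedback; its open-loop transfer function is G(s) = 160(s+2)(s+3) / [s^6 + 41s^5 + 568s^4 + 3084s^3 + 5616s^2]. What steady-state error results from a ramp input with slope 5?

Factoring s^2 from the denominator leaves a polynomial with constant term 5616, so the system is type 2.
K_v = ∞ for a type-2 system; e_ss to a ramp is zero.

0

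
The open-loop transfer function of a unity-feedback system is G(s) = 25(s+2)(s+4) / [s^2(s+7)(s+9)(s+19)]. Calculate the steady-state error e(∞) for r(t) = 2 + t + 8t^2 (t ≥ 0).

95.76

G(s) has two factors of s in the denominator, so the system is type 2. Treating each term separately:
  • 2: tracked with zero error.
  • t: tracked with zero error.
  • 8t^2: e_ss = 16/K_a with K_a=200/1197 → 95.76.
Total e_ss = 95.76.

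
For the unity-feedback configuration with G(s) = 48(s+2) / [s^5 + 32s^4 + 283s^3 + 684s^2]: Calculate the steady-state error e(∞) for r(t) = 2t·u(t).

0

Factoring s^2 from the denominator leaves a polynomial with constant term 684, so the system is type 2.
A type-2 system has K_v = ∞, so it tracks a ramp input with zero steady-state error.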